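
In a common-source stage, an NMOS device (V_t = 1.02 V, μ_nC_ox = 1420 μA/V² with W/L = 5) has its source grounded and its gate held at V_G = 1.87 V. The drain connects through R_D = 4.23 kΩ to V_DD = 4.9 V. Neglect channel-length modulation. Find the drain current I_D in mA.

I_D = 1.11 mA

V_GS = V_G = 1.87 V, so V_ov = 1.87 − 1.02 = 0.85 V.
k_n = μ_nC_ox · (W/L) = 7.1 mA/V².
Assume saturation: I_D = ½ k_n V_ov² = 0.5 × 7.1 × 0.85² = 2.56 mA, giving V_DS = V_DD − I_D R_D = 4.9 − 2.56 × 4.23 = -5.95 V.
But -5.95 V < V_ov = 0.85 V, so the device is actually in triode.
In triode I_D = k_n[V_ov V_DS − ½ V_DS²] and I_D = (V_DD − V_DS)/R_D. Equating: 15 V_DS² − 26.53 V_DS + 4.9 = 0, giving V_DS = 0.21 V (the root below V_ov).
I_D = (4.9 − 0.21) / 4.23 = 1.11 mA.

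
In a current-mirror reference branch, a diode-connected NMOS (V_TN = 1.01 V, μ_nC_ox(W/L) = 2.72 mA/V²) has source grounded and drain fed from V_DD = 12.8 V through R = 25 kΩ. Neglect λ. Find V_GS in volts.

V_GS = 1.58 V

With gate tied to drain, V_GS = V_DS ≥ V_GS − V_TN, so the device is in saturation.
KCL at the drain: ½ k_n (V_GS − V_TN)² = (V_DD − V_GS)/R.
Let x = V_GS − 1.01. Then 34 x² + x − 11.79 = 0, giving x = 0.574 V (positive root), so V_GS = 1.58 V.
I_D = (V_DD − V_GS)/R = (12.8 − 1.58) / 25 = 0.449 mA.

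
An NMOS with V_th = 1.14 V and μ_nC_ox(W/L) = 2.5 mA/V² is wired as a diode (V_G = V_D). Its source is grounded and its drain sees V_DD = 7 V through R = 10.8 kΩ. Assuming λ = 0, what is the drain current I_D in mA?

With gate tied to drain, V_GS = V_DS ≥ V_GS − V_th, so the device is in saturation.
KCL at the drain: ½ k_n (V_GS − V_th)² = (V_DD − V_GS)/R.
Let x = V_GS − 1.14. Then 13.5 x² + x − 5.86 = 0, giving x = 0.623 V (positive root), so V_GS = 1.76 V.
I_D = (V_DD − V_GS)/R = (7 − 1.76) / 10.8 = 0.485 mA.

I_D = 0.485 mA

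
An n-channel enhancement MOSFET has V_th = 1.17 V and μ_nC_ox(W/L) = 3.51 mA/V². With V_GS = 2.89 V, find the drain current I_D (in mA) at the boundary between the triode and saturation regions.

At the boundary V_DS = V_ov = V_GS − V_th = 2.89 − 1.17 = 1.72 V.
I_D = ½ k_n V_ov² = 0.5 × 3.51 × 1.72² = 5.19 mA.

I_D = 5.19 mA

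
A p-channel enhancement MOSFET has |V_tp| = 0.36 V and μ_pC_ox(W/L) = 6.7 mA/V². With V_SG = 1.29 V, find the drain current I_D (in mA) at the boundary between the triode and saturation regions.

At the boundary V_SD = V_ov = V_SG − |V_tp| = 1.29 − 0.36 = 0.93 V.
I_D = ½ k_p V_ov² = 0.5 × 6.7 × 0.93² = 2.9 mA.

I_D = 2.90 mA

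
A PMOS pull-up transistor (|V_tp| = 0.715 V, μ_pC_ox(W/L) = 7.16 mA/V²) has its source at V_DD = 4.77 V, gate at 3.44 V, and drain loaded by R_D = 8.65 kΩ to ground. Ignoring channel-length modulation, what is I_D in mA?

V_SG = V_DD − V_G = 4.77 − 3.44 = 1.33 V, so V_ov = 1.33 − 0.715 = 0.615 V.
Assume saturation: I_D = ½ k_p V_ov² = 0.5 × 7.16 × 0.615² = 1.35 mA, giving V_SD = V_DD − I_D R_D = 4.77 − 1.35 × 8.65 = -6.94 V.
But -6.94 V < V_ov = 0.615 V, so the device is actually in triode.
In triode I_D = k_p[V_ov V_SD − ½ V_SD²] and I_D = (V_DD − V_SD)/R_D. Equating: 31 V_SD² − 39.09 V_SD + 4.77 = 0, giving V_SD = 0.137 V (the root below V_ov).
I_D = (4.77 − 0.137) / 8.65 = 0.536 mA.

I_D = 0.536 mA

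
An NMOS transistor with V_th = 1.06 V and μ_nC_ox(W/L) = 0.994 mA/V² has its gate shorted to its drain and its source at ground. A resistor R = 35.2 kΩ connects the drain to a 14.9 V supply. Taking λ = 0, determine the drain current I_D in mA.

With gate tied to drain, V_GS = V_DS ≥ V_GS − V_th, so the device is in saturation.
KCL at the drain: ½ k_n (V_GS − V_th)² = (V_DD − V_GS)/R.
Let x = V_GS − 1.06. Then 17.5 x² + x − 13.84 = 0, giving x = 0.861 V (positive root), so V_GS = 1.92 V.
I_D = (V_DD − V_GS)/R = (14.9 − 1.92) / 35.2 = 0.369 mA.

I_D = 0.369 mA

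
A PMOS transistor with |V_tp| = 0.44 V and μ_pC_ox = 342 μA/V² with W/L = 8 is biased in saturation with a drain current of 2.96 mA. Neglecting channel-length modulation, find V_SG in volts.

V_SG = 1.91 V

k_p = μ_pC_ox · (W/L) = 2.736 mA/V².
In saturation I_D = ½ k_p (V_SG − |V_tp|)², so V_SG − |V_tp| = √(2 I_D / k_p) = √(2 × 2.96 / 2.736) = 1.47 V.
V_SG = 0.44 + 1.47 = 1.91 V.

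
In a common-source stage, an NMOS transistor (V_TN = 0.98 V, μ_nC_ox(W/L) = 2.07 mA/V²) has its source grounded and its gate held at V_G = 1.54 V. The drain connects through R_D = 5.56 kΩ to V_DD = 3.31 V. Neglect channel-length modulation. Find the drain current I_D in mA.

V_GS = V_G = 1.54 V, so V_ov = 1.54 − 0.98 = 0.56 V.
Assume saturation: I_D = ½ k_n V_ov² = 0.5 × 2.07 × 0.56² = 0.325 mA, giving V_DS = V_DD − I_D R_D = 3.31 − 0.325 × 5.56 = 1.51 V.
V_DS = 1.51 V ≥ V_ov = 0.56 V, confirming saturation.

I_D = 0.325 mA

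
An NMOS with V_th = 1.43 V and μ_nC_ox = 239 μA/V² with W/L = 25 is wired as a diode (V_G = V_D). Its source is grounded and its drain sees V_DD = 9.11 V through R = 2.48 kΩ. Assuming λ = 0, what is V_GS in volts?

With gate tied to drain, V_GS = V_DS ≥ V_GS − V_th, so the device is in saturation.
k_n = μ_nC_ox · (W/L) = 5.975 mA/V².
KCL at the drain: ½ k_n (V_GS − V_th)² = (V_DD − V_GS)/R.
Let x = V_GS − 1.43. Then 7.41 x² + x − 7.68 = 0, giving x = 0.953 V (positive root), so V_GS = 2.38 V.
I_D = (V_DD − V_GS)/R = (9.11 − 2.38) / 2.48 = 2.71 mA.

V_GS = 2.38 V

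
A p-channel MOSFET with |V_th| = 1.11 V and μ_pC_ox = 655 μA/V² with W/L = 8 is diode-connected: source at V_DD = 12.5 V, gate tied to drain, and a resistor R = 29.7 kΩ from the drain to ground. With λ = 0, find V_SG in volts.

With gate tied to drain, V_SG = V_SD ≥ V_SG − |V_th|, so the device is in saturation.
k_p = μ_pC_ox · (W/L) = 5.24 mA/V².
KCL at the drain: ½ k_p (V_SG − |V_th|)² = (V_DD − V_SG)/R.
Let x = V_SG − 1.11. Then 77.8 x² + x − 11.39 = 0, giving x = 0.376 V (positive root), so V_SG = 1.49 V.
I_D = (V_DD − V_SG)/R = (12.5 − 1.49) / 29.7 = 0.371 mA.

V_SG = 1.49 V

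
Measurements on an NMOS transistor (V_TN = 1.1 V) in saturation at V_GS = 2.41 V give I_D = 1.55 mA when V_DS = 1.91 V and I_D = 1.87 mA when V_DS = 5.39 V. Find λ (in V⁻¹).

λ = 0.0669 V⁻¹

With V_GS fixed, I_D ∝ (1 + λ V_DS) in saturation, so I_D2/I_D1 = (1 + λ V_DS2)/(1 + λ V_DS1).
1.87/1.55 = 1.206 = (1 + 5.39 λ)/(1 + 1.91 λ).
Solving: λ (I_D1 V_DS2 − I_D2 V_DS1) = I_D2 − I_D1, so λ = (1.87 − 1.55) / (1.55 × 5.39 − 1.87 × 1.91) = 0.32 / 4.78 = 0.0669 V⁻¹.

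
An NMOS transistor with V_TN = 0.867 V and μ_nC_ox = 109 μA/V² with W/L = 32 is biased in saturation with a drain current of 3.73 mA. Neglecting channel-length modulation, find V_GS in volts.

V_GS = 2.33 V

k_n = μ_nC_ox · (W/L) = 3.488 mA/V².
In saturation I_D = ½ k_n (V_GS − V_TN)², so V_GS − V_TN = √(2 I_D / k_n) = √(2 × 3.73 / 3.488) = 1.46 V.
V_GS = 0.867 + 1.46 = 2.33 V.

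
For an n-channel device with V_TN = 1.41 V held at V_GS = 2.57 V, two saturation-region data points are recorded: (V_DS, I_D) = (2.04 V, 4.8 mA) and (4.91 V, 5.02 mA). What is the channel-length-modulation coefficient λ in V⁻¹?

λ = 0.0165 V⁻¹

With V_GS fixed, I_D ∝ (1 + λ V_DS) in saturation, so I_D2/I_D1 = (1 + λ V_DS2)/(1 + λ V_DS1).
5.02/4.8 = 1.046 = (1 + 4.91 λ)/(1 + 2.04 λ).
Solving: λ (I_D1 V_DS2 − I_D2 V_DS1) = I_D2 − I_D1, so λ = (5.02 − 4.8) / (4.8 × 4.91 − 5.02 × 2.04) = 0.22 / 13.3 = 0.0165 V⁻¹.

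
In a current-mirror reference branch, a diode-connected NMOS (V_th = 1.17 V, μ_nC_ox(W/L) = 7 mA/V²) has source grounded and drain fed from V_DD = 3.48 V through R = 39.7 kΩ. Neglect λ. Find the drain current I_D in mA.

I_D = 0.0550 mA

With gate tied to drain, V_GS = V_DS ≥ V_GS − V_th, so the device is in saturation.
KCL at the drain: ½ k_n (V_GS − V_th)² = (V_DD − V_GS)/R.
Let x = V_GS − 1.17. Then 139 x² + x − 2.31 = 0, giving x = 0.125 V (positive root), so V_GS = 1.3 V.
I_D = (V_DD − V_GS)/R = (3.48 − 1.3) / 39.7 = 0.055 mA.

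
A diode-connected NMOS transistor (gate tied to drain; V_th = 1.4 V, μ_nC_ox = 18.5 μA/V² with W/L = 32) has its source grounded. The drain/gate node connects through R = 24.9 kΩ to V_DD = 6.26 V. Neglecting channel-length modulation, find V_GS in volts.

With gate tied to drain, V_GS = V_DS ≥ V_GS − V_th, so the device is in saturation.
k_n = μ_nC_ox · (W/L) = 0.592 mA/V².
KCL at the drain: ½ k_n (V_GS − V_th)² = (V_DD − V_GS)/R.
Let x = V_GS − 1.4. Then 7.37 x² + x − 4.86 = 0, giving x = 0.747 V (positive root), so V_GS = 2.15 V.
I_D = (V_DD − V_GS)/R = (6.26 − 2.15) / 24.9 = 0.165 mA.

V_GS = 2.15 V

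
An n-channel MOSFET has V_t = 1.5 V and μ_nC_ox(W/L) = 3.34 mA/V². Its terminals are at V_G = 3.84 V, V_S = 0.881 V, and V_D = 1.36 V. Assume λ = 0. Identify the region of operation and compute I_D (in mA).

Triode; I_D = 1.95 mA

V_GS = V_G − V_S = 3.84 − 0.881 = 2.96 V; V_DS = V_D − V_S = 1.36 − 0.881 = 0.479 V.
V_ov = V_GS − V_t = 2.96 − 1.5 = 1.46 V.
Since V_DS = 0.479 V < V_ov = 1.46 V, the device is in the triode region.
I_D = k_n [V_ov · V_DS − ½ V_DS²] = 3.34 × [1.46 × 0.479 − 0.5 × 0.479²] = 1.95 mA.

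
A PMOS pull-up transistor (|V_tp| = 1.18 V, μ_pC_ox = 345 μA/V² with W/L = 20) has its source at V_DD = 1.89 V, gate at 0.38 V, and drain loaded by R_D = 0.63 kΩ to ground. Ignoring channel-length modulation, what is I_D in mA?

I_D = 0.376 mA

V_SG = V_DD − V_G = 1.89 − 0.38 = 1.51 V, so V_ov = 1.51 − 1.18 = 0.33 V.
k_p = μ_pC_ox · (W/L) = 6.9 mA/V².
Assume saturation: I_D = ½ k_p V_ov² = 0.5 × 6.9 × 0.33² = 0.376 mA, giving V_SD = V_DD − I_D R_D = 1.89 − 0.376 × 0.63 = 1.65 V.
V_SD = 1.65 V ≥ V_ov = 0.33 V, confirming saturation.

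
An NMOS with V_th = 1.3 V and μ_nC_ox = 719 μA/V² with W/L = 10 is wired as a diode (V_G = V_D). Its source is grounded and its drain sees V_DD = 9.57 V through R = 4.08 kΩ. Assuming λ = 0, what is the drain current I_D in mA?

I_D = 1.85 mA

With gate tied to drain, V_GS = V_DS ≥ V_GS − V_th, so the device is in saturation.
k_n = μ_nC_ox · (W/L) = 7.19 mA/V².
KCL at the drain: ½ k_n (V_GS − V_th)² = (V_DD − V_GS)/R.
Let x = V_GS − 1.3. Then 14.7 x² + x − 8.27 = 0, giving x = 0.718 V (positive root), so V_GS = 2.02 V.
I_D = (V_DD − V_GS)/R = (9.57 − 2.02) / 4.08 = 1.85 mA.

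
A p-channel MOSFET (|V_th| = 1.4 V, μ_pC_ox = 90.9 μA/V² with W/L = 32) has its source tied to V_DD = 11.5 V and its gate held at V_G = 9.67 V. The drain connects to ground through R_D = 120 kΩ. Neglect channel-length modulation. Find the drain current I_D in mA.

I_D = 0.0951 mA

V_SG = V_DD − V_G = 11.5 − 9.67 = 1.83 V, so V_ov = 1.83 − 1.4 = 0.43 V.
k_p = μ_pC_ox · (W/L) = 2.909 mA/V².
Assume saturation: I_D = ½ k_p V_ov² = 0.5 × 2.909 × 0.43² = 0.269 mA, giving V_SD = V_DD − I_D R_D = 11.5 − 0.269 × 120 = -20.8 V.
But -20.8 V < V_ov = 0.43 V, so the device is actually in triode.
In triode I_D = k_p[V_ov V_SD − ½ V_SD²] and I_D = (V_DD − V_SD)/R_D. Equating: 175 V_SD² − 151.1 V_SD + 11.5 = 0, giving V_SD = 0.0843 V (the root below V_ov).
I_D = (11.5 − 0.0843) / 120 = 0.0951 mA.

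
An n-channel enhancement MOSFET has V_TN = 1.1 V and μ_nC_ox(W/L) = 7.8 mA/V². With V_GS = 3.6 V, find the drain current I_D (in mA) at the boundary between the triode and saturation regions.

I_D = 24.4 mA

At the boundary V_DS = V_ov = V_GS − V_TN = 3.6 − 1.1 = 2.5 V.
I_D = ½ k_n V_ov² = 0.5 × 7.8 × 2.5² = 24.4 mA.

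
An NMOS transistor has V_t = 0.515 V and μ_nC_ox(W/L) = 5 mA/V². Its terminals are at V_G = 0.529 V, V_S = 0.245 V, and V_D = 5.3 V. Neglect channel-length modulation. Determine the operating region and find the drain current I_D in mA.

V_GS = V_G − V_S = 0.529 − 0.245 = 0.284 V; V_DS = V_D − V_S = 5.3 − 0.245 = 5.05 V.
V_GS = 0.284 V < V_t = 0.515 V, so the transistor is in cutoff.

Cutoff; I_D = 0 mA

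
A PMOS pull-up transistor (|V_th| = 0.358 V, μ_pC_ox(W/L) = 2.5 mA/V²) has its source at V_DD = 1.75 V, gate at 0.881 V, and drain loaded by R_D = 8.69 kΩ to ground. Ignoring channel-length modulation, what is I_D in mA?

I_D = 0.182 mA

V_SG = V_DD − V_G = 1.75 − 0.881 = 0.869 V, so V_ov = 0.869 − 0.358 = 0.511 V.
Assume saturation: I_D = ½ k_p V_ov² = 0.5 × 2.5 × 0.511² = 0.326 mA, giving V_SD = V_DD − I_D R_D = 1.75 − 0.326 × 8.69 = -1.09 V.
But -1.09 V < V_ov = 0.511 V, so the device is actually in triode.
In triode I_D = k_p[V_ov V_SD − ½ V_SD²] and I_D = (V_DD − V_SD)/R_D. Equating: 10.9 V_SD² − 12.1 V_SD + 1.75 = 0, giving V_SD = 0.171 V (the root below V_ov).
I_D = (1.75 − 0.171) / 8.69 = 0.182 mA.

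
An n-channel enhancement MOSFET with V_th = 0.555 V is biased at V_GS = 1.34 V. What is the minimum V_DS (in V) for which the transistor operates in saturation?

The boundary between triode and saturation is V_DS = V_GS − V_th = V_ov.
V_ov = 1.34 − 0.555 = 0.785 V.

V_DS,sat = 0.785 V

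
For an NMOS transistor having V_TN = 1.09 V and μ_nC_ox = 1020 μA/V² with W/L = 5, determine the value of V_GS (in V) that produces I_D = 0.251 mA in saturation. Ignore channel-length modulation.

k_n = μ_nC_ox · (W/L) = 5.1 mA/V².
In saturation I_D = ½ k_n (V_GS − V_TN)², so V_GS − V_TN = √(2 I_D / k_n) = √(2 × 0.251 / 5.1) = 0.314 V.
V_GS = 1.09 + 0.314 = 1.4 V.

V_GS = 1.40 V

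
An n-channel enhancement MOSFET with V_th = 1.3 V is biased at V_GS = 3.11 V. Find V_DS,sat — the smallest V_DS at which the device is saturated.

V_DS,sat = 1.81 V

The boundary between triode and saturation is V_DS = V_GS − V_th = V_ov.
V_ov = 3.11 − 1.3 = 1.81 V.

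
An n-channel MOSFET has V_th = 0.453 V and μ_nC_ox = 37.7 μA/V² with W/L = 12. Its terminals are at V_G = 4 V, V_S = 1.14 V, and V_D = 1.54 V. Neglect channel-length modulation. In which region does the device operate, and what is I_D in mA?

V_GS = V_G − V_S = 4 − 1.14 = 2.86 V; V_DS = V_D − V_S = 1.54 − 1.14 = 0.4 V.
k_n = μ_nC_ox · (W/L) = 0.4524 mA/V².
V_ov = V_GS − V_th = 2.86 − 0.453 = 2.41 V.
Since V_DS = 0.4 V < V_ov = 2.41 V, the device is in the triode region.
I_D = k_n [V_ov · V_DS − ½ V_DS²] = 0.4524 × [2.41 × 0.4 − 0.5 × 0.4²] = 0.399 mA.

Triode; I_D = 0.399 mA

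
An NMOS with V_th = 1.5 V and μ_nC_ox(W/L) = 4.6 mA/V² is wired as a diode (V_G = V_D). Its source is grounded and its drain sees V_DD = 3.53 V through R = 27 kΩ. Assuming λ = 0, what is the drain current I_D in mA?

With gate tied to drain, V_GS = V_DS ≥ V_GS − V_th, so the device is in saturation.
KCL at the drain: ½ k_n (V_GS − V_th)² = (V_DD − V_GS)/R.
Let x = V_GS − 1.5. Then 62.1 x² + x − 2.03 = 0, giving x = 0.173 V (positive root), so V_GS = 1.67 V.
I_D = (V_DD − V_GS)/R = (3.53 − 1.67) / 27 = 0.0688 mA.

I_D = 0.0688 mA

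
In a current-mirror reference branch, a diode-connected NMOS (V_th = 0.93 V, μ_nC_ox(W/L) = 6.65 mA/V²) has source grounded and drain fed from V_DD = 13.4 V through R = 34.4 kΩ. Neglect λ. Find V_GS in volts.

With gate tied to drain, V_GS = V_DS ≥ V_GS − V_th, so the device is in saturation.
KCL at the drain: ½ k_n (V_GS − V_th)² = (V_DD − V_GS)/R.
Let x = V_GS − 0.93. Then 114 x² + x − 12.47 = 0, giving x = 0.326 V (positive root), so V_GS = 1.26 V.
I_D = (V_DD − V_GS)/R = (13.4 − 1.26) / 34.4 = 0.353 mA.

V_GS = 1.26 V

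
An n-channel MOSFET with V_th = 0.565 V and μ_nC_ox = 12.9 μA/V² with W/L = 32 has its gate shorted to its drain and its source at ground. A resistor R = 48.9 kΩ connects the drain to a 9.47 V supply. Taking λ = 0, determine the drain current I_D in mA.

With gate tied to drain, V_GS = V_DS ≥ V_GS − V_th, so the device is in saturation.
k_n = μ_nC_ox · (W/L) = 0.4128 mA/V².
KCL at the drain: ½ k_n (V_GS − V_th)² = (V_DD − V_GS)/R.
Let x = V_GS − 0.565. Then 10.1 x² + x − 8.905 = 0, giving x = 0.891 V (positive root), so V_GS = 1.46 V.
I_D = (V_DD − V_GS)/R = (9.47 − 1.46) / 48.9 = 0.164 mA.

I_D = 0.164 mA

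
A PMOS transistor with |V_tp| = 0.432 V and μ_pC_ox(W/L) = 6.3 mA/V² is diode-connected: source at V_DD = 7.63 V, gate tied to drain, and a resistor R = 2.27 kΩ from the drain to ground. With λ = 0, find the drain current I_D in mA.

I_D = 2.76 mA

With gate tied to drain, V_SG = V_SD ≥ V_SG − |V_tp|, so the device is in saturation.
KCL at the drain: ½ k_p (V_SG − |V_tp|)² = (V_DD − V_SG)/R.
Let x = V_SG − 0.432. Then 7.15 x² + x − 7.198 = 0, giving x = 0.936 V (positive root), so V_SG = 1.37 V.
I_D = (V_DD − V_SG)/R = (7.63 − 1.37) / 2.27 = 2.76 mA.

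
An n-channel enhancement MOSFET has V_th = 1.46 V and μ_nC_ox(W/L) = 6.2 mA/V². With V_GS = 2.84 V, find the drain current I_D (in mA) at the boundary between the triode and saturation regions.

I_D = 5.90 mA

At the boundary V_DS = V_ov = V_GS − V_th = 2.84 − 1.46 = 1.38 V.
I_D = ½ k_n V_ov² = 0.5 × 6.2 × 1.38² = 5.9 mA.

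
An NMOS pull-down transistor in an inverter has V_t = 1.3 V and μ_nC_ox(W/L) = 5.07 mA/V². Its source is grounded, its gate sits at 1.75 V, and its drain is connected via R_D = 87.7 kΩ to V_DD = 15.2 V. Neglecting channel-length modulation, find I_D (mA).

V_GS = V_G = 1.75 V, so V_ov = 1.75 − 1.3 = 0.45 V.
Assume saturation: I_D = ½ k_n V_ov² = 0.5 × 5.07 × 0.45² = 0.513 mA, giving V_DS = V_DD − I_D R_D = 15.2 − 0.513 × 87.7 = -29.8 V.
But -29.8 V < V_ov = 0.45 V, so the device is actually in triode.
In triode I_D = k_n[V_ov V_DS − ½ V_DS²] and I_D = (V_DD − V_DS)/R_D. Equating: 222 V_DS² − 201.1 V_DS + 15.2 = 0, giving V_DS = 0.0833 V (the root below V_ov).
I_D = (15.2 − 0.0833) / 87.7 = 0.172 mA.

I_D = 0.172 mA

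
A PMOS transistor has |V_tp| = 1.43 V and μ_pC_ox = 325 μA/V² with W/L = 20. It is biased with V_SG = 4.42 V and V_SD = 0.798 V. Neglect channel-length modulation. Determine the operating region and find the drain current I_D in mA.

Triode; I_D = 13.4 mA

k_p = μ_pC_ox · (W/L) = 6.5 mA/V².
V_ov = V_SG − |V_tp| = 4.42 − 1.43 = 2.99 V.
Since V_SD = 0.798 V < V_ov = 2.99 V, the device is in the triode region.
I_D = k_p [V_ov · V_SD − ½ V_SD²] = 6.5 × [2.99 × 0.798 − 0.5 × 0.798²] = 13.4 mA.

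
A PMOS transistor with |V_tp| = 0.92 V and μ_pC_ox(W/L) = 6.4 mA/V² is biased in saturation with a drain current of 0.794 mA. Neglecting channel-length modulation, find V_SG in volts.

V_SG = 1.42 V

In saturation I_D = ½ k_p (V_SG − |V_tp|)², so V_SG − |V_tp| = √(2 I_D / k_p) = √(2 × 0.794 / 6.4) = 0.498 V.
V_SG = 0.92 + 0.498 = 1.42 V.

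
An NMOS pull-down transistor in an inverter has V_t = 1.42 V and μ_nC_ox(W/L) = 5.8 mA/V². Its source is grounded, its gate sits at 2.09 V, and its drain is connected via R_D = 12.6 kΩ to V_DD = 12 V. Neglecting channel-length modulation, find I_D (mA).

V_GS = V_G = 2.09 V, so V_ov = 2.09 − 1.42 = 0.67 V.
Assume saturation: I_D = ½ k_n V_ov² = 0.5 × 5.8 × 0.67² = 1.3 mA, giving V_DS = V_DD − I_D R_D = 12 − 1.3 × 12.6 = -4.4 V.
But -4.4 V < V_ov = 0.67 V, so the device is actually in triode.
In triode I_D = k_n[V_ov V_DS − ½ V_DS²] and I_D = (V_DD − V_DS)/R_D. Equating: 36.5 V_DS² − 49.96 V_DS + 12 = 0, giving V_DS = 0.311 V (the root below V_ov).
I_D = (12 − 0.311) / 12.6 = 0.928 mA.

I_D = 0.928 mA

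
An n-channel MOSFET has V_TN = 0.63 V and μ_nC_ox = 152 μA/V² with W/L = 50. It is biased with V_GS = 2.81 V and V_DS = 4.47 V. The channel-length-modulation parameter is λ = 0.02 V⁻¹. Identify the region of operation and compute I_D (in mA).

Saturation; I_D = 19.7 mA

k_n = μ_nC_ox · (W/L) = 7.6 mA/V².
V_ov = V_GS − V_TN = 2.81 − 0.63 = 2.18 V.
Since V_DS = 4.47 V ≥ V_ov = 2.18 V, the device is in saturation.
I_D = ½ k_n V_ov² (1 + λ V_DS) = 0.5 × 7.6 × 2.18² × (1 + 0.02 × 4.47) = 19.7 mA.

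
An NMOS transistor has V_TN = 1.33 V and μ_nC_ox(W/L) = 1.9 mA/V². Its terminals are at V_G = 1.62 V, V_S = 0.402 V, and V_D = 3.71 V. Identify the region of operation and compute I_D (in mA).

V_GS = V_G − V_S = 1.62 − 0.402 = 1.22 V; V_DS = V_D − V_S = 3.71 − 0.402 = 3.31 V.
V_GS = 1.22 V < V_TN = 1.33 V, so the transistor is in cutoff.

Cutoff; I_D = 0 mA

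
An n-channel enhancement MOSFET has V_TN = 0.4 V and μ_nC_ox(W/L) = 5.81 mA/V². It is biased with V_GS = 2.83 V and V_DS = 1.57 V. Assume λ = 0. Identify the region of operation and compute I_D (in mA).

Triode; I_D = 15.0 mA

V_ov = V_GS − V_TN = 2.83 − 0.4 = 2.43 V.
Since V_DS = 1.57 V < V_ov = 2.43 V, the device is in the triode region.
I_D = k_n [V_ov · V_DS − ½ V_DS²] = 5.81 × [2.43 × 1.57 − 0.5 × 1.57²] = 15 mA.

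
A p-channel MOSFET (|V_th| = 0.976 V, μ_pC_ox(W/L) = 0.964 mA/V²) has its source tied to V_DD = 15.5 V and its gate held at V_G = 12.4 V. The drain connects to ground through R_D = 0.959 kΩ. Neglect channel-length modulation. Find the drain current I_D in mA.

V_SG = V_DD − V_G = 15.5 − 12.4 = 3.1 V, so V_ov = 3.1 − 0.976 = 2.12 V.
Assume saturation: I_D = ½ k_p V_ov² = 0.5 × 0.964 × 2.12² = 2.17 mA, giving V_SD = V_DD − I_D R_D = 15.5 − 2.17 × 0.959 = 13.4 V.
V_SD = 13.4 V ≥ V_ov = 2.12 V, confirming saturation.

I_D = 2.17 mA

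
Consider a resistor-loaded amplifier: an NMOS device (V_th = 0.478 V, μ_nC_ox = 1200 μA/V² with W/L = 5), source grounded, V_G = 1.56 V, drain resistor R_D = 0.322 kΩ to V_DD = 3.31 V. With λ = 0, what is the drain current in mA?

I_D = 3.51 mA

V_GS = V_G = 1.56 V, so V_ov = 1.56 − 0.478 = 1.08 V.
k_n = μ_nC_ox · (W/L) = 6 mA/V².
Assume saturation: I_D = ½ k_n V_ov² = 0.5 × 6 × 1.08² = 3.51 mA, giving V_DS = V_DD − I_D R_D = 3.31 − 3.51 × 0.322 = 2.18 V.
V_DS = 2.18 V ≥ V_ov = 1.08 V, confirming saturation.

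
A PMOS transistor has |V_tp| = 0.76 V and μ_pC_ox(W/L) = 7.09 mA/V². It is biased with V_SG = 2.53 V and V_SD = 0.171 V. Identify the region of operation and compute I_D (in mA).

V_ov = V_SG − |V_tp| = 2.53 − 0.76 = 1.77 V.
Since V_SD = 0.171 V < V_ov = 1.77 V, the device is in the triode region.
I_D = k_p [V_ov · V_SD − ½ V_SD²] = 7.09 × [1.77 × 0.171 − 0.5 × 0.171²] = 2.04 mA.

Triode; I_D = 2.04 mA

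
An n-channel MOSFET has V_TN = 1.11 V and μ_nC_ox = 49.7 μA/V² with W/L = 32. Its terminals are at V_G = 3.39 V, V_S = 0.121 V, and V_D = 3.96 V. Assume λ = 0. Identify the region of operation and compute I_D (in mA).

V_GS = V_G − V_S = 3.39 − 0.121 = 3.27 V; V_DS = V_D − V_S = 3.96 − 0.121 = 3.84 V.
k_n = μ_nC_ox · (W/L) = 1.59 mA/V².
V_ov = V_GS − V_TN = 3.27 − 1.11 = 2.16 V.
Since V_DS = 3.84 V ≥ V_ov = 2.16 V, the device is in saturation.
I_D = ½ k_n V_ov² = 0.5 × 1.59 × 2.16² = 3.71 mA.

Saturation; I_D = 3.71 mA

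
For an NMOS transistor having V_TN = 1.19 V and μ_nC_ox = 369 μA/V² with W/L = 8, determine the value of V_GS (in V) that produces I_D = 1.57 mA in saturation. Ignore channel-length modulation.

V_GS = 2.22 V

k_n = μ_nC_ox · (W/L) = 2.952 mA/V².
In saturation I_D = ½ k_n (V_GS − V_TN)², so V_GS − V_TN = √(2 I_D / k_n) = √(2 × 1.57 / 2.952) = 1.03 V.
V_GS = 1.19 + 1.03 = 2.22 V.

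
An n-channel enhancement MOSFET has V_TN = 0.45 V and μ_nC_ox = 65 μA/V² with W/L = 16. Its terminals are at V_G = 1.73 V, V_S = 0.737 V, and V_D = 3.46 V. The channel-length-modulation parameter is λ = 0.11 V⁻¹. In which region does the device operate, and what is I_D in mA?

V_GS = V_G − V_S = 1.73 − 0.737 = 0.993 V; V_DS = V_D − V_S = 3.46 − 0.737 = 2.72 V.
k_n = μ_nC_ox · (W/L) = 1.04 mA/V².
V_ov = V_GS − V_TN = 0.993 − 0.45 = 0.543 V.
Since V_DS = 2.72 V ≥ V_ov = 0.543 V, the device is in saturation.
I_D = ½ k_n V_ov² (1 + λ V_DS) = 0.5 × 1.04 × 0.543² × (1 + 0.11 × 2.72) = 0.199 mA.

Saturation; I_D = 0.199 mA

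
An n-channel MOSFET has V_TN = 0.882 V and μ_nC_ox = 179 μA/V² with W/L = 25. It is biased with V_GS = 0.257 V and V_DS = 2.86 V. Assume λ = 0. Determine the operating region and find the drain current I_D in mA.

V_GS = 0.257 V < V_TN = 0.882 V, so the transistor is in cutoff.

Cutoff; I_D = 0 mA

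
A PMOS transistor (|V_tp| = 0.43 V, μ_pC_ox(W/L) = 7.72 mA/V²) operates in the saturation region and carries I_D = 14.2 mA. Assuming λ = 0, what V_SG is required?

V_SG = 2.35 V

In saturation I_D = ½ k_p (V_SG − |V_tp|)², so V_SG − |V_tp| = √(2 I_D / k_p) = √(2 × 14.2 / 7.72) = 1.92 V.
V_SG = 0.43 + 1.92 = 2.35 V.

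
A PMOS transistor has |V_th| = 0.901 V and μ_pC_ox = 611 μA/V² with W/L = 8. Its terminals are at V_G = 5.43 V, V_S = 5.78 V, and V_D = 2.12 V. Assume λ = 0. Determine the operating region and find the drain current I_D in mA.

Cutoff; I_D = 0 mA

V_SG = V_S − V_G = 5.78 − 5.43 = 0.35 V; V_SD = V_S − V_D = 5.78 − 2.12 = 3.66 V.
V_SG = 0.35 V < |V_th| = 0.901 V, so the transistor is in cutoff.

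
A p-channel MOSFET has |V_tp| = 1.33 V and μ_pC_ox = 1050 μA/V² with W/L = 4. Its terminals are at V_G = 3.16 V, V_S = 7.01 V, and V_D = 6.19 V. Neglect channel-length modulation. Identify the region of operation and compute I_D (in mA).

Triode; I_D = 7.27 mA

V_SG = V_S − V_G = 7.01 − 3.16 = 3.85 V; V_SD = V_S − V_D = 7.01 − 6.19 = 0.82 V.
k_p = μ_pC_ox · (W/L) = 4.2 mA/V².
V_ov = V_SG − |V_tp| = 3.85 − 1.33 = 2.52 V.
Since V_SD = 0.82 V < V_ov = 2.52 V, the device is in the triode region.
I_D = k_p [V_ov · V_SD − ½ V_SD²] = 4.2 × [2.52 × 0.82 − 0.5 × 0.82²] = 7.27 mA.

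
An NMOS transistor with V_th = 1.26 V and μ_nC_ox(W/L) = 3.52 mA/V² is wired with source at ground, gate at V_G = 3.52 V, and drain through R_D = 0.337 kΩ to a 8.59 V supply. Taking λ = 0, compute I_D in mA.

V_GS = V_G = 3.52 V, so V_ov = 3.52 − 1.26 = 2.26 V.
Assume saturation: I_D = ½ k_n V_ov² = 0.5 × 3.52 × 2.26² = 8.99 mA, giving V_DS = V_DD − I_D R_D = 8.59 − 8.99 × 0.337 = 5.56 V.
V_DS = 5.56 V ≥ V_ov = 2.26 V, confirming saturation.

I_D = 8.99 mA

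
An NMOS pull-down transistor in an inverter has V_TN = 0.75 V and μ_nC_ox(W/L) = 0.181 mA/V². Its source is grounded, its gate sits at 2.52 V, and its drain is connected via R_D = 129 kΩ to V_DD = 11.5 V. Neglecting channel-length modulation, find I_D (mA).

V_GS = V_G = 2.52 V, so V_ov = 2.52 − 0.75 = 1.77 V.
Assume saturation: I_D = ½ k_n V_ov² = 0.5 × 0.181 × 1.77² = 0.284 mA, giving V_DS = V_DD − I_D R_D = 11.5 − 0.284 × 129 = -25.1 V.
But -25.1 V < V_ov = 1.77 V, so the device is actually in triode.
In triode I_D = k_n[V_ov V_DS − ½ V_DS²] and I_D = (V_DD − V_DS)/R_D. Equating: 11.7 V_DS² − 42.33 V_DS + 11.5 = 0, giving V_DS = 0.296 V (the root below V_ov).
I_D = (11.5 − 0.296) / 129 = 0.0869 mA.

I_D = 0.0869 mA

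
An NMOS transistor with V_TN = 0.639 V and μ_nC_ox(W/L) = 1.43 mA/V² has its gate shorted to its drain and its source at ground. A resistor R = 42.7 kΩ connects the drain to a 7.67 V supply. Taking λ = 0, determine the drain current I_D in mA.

I_D = 0.154 mA

With gate tied to drain, V_GS = V_DS ≥ V_GS − V_TN, so the device is in saturation.
KCL at the drain: ½ k_n (V_GS − V_TN)² = (V_DD − V_GS)/R.
Let x = V_GS − 0.639. Then 30.5 x² + x − 7.031 = 0, giving x = 0.464 V (positive root), so V_GS = 1.1 V.
I_D = (V_DD − V_GS)/R = (7.67 − 1.1) / 42.7 = 0.154 mA.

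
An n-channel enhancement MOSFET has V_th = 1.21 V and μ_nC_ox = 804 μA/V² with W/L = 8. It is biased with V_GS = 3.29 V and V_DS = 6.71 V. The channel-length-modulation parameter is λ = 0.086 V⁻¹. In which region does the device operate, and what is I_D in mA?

Saturation; I_D = 21.9 mA

k_n = μ_nC_ox · (W/L) = 6.432 mA/V².
V_ov = V_GS − V_th = 3.29 − 1.21 = 2.08 V.
Since V_DS = 6.71 V ≥ V_ov = 2.08 V, the device is in saturation.
I_D = ½ k_n V_ov² (1 + λ V_DS) = 0.5 × 6.432 × 2.08² × (1 + 0.086 × 6.71) = 21.9 mA.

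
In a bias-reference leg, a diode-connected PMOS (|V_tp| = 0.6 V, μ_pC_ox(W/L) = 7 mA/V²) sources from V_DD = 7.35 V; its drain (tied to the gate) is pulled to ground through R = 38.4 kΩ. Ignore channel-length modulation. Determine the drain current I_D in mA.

With gate tied to drain, V_SG = V_SD ≥ V_SG − |V_tp|, so the device is in saturation.
KCL at the drain: ½ k_p (V_SG − |V_tp|)² = (V_DD − V_SG)/R.
Let x = V_SG − 0.6. Then 134 x² + x − 6.75 = 0, giving x = 0.22 V (positive root), so V_SG = 0.82 V.
I_D = (V_DD − V_SG)/R = (7.35 − 0.82) / 38.4 = 0.17 mA.

I_D = 0.170 mA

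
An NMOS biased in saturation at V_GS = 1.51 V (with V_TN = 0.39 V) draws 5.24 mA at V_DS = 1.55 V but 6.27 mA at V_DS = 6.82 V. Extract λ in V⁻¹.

λ = 0.0396 V⁻¹

With V_GS fixed, I_D ∝ (1 + λ V_DS) in saturation, so I_D2/I_D1 = (1 + λ V_DS2)/(1 + λ V_DS1).
6.27/5.24 = 1.197 = (1 + 6.82 λ)/(1 + 1.55 λ).
Solving: λ (I_D1 V_DS2 − I_D2 V_DS1) = I_D2 − I_D1, so λ = (6.27 − 5.24) / (5.24 × 6.82 − 6.27 × 1.55) = 1.03 / 26 = 0.0396 V⁻¹.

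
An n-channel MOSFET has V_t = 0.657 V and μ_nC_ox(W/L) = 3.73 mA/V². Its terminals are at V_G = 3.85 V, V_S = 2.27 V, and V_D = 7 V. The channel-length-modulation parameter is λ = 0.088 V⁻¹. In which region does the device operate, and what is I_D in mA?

V_GS = V_G − V_S = 3.85 − 2.27 = 1.58 V; V_DS = V_D − V_S = 7 − 2.27 = 4.73 V.
V_ov = V_GS − V_t = 1.58 − 0.657 = 0.923 V.
Since V_DS = 4.73 V ≥ V_ov = 0.923 V, the device is in saturation.
I_D = ½ k_n V_ov² (1 + λ V_DS) = 0.5 × 3.73 × 0.923² × (1 + 0.088 × 4.73) = 2.25 mA.

Saturation; I_D = 2.25 mA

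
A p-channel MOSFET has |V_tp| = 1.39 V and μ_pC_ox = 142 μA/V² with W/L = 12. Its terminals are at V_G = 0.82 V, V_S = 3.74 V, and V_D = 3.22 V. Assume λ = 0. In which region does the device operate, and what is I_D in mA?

Triode; I_D = 1.13 mA

V_SG = V_S − V_G = 3.74 − 0.82 = 2.92 V; V_SD = V_S − V_D = 3.74 − 3.22 = 0.52 V.
k_p = μ_pC_ox · (W/L) = 1.704 mA/V².
V_ov = V_SG − |V_tp| = 2.92 − 1.39 = 1.53 V.
Since V_SD = 0.52 V < V_ov = 1.53 V, the device is in the triode region.
I_D = k_p [V_ov · V_SD − ½ V_SD²] = 1.704 × [1.53 × 0.52 − 0.5 × 0.52²] = 1.13 mA.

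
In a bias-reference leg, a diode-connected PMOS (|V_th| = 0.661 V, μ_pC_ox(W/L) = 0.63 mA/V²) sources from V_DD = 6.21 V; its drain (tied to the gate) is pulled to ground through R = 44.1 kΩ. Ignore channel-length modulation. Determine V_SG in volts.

V_SG = 1.26 V

With gate tied to drain, V_SG = V_SD ≥ V_SG − |V_th|, so the device is in saturation.
KCL at the drain: ½ k_p (V_SG − |V_th|)² = (V_DD − V_SG)/R.
Let x = V_SG − 0.661. Then 13.9 x² + x − 5.549 = 0, giving x = 0.597 V (positive root), so V_SG = 1.26 V.
I_D = (V_DD − V_SG)/R = (6.21 − 1.26) / 44.1 = 0.112 mA.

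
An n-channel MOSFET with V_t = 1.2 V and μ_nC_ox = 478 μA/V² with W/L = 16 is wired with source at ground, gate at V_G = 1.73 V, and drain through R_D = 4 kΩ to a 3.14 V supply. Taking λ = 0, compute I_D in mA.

I_D = 0.728 mA

V_GS = V_G = 1.73 V, so V_ov = 1.73 − 1.2 = 0.53 V.
k_n = μ_nC_ox · (W/L) = 7.648 mA/V².
Assume saturation: I_D = ½ k_n V_ov² = 0.5 × 7.648 × 0.53² = 1.07 mA, giving V_DS = V_DD − I_D R_D = 3.14 − 1.07 × 4 = -1.16 V.
But -1.16 V < V_ov = 0.53 V, so the device is actually in triode.
In triode I_D = k_n[V_ov V_DS − ½ V_DS²] and I_D = (V_DD − V_DS)/R_D. Equating: 15.3 V_DS² − 17.21 V_DS + 3.14 = 0, giving V_DS = 0.229 V (the root below V_ov).
I_D = (3.14 − 0.229) / 4 = 0.728 mA.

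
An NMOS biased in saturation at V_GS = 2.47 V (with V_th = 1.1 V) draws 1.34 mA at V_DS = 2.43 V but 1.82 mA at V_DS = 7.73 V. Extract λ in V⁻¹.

With V_GS fixed, I_D ∝ (1 + λ V_DS) in saturation, so I_D2/I_D1 = (1 + λ V_DS2)/(1 + λ V_DS1).
1.82/1.34 = 1.358 = (1 + 7.73 λ)/(1 + 2.43 λ).
Solving: λ (I_D1 V_DS2 − I_D2 V_DS1) = I_D2 − I_D1, so λ = (1.82 − 1.34) / (1.34 × 7.73 − 1.82 × 2.43) = 0.48 / 5.94 = 0.0809 V⁻¹.

λ = 0.0809 V⁻¹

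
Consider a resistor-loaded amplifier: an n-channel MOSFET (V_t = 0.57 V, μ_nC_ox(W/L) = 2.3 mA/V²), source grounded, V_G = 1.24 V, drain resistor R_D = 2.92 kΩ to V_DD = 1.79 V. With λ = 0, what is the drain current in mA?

I_D = 0.460 mA

V_GS = V_G = 1.24 V, so V_ov = 1.24 − 0.57 = 0.67 V.
Assume saturation: I_D = ½ k_n V_ov² = 0.5 × 2.3 × 0.67² = 0.516 mA, giving V_DS = V_DD − I_D R_D = 1.79 − 0.516 × 2.92 = 0.283 V.
But 0.283 V < V_ov = 0.67 V, so the device is actually in triode.
In triode I_D = k_n[V_ov V_DS − ½ V_DS²] and I_D = (V_DD − V_DS)/R_D. Equating: 3.36 V_DS² − 5.5 V_DS + 1.79 = 0, giving V_DS = 0.448 V (the root below V_ov).
I_D = (1.79 − 0.448) / 2.92 = 0.46 mA.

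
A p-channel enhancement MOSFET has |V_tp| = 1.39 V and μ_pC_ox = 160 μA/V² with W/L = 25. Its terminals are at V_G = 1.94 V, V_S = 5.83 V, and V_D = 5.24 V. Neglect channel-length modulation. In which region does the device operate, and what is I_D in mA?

V_SG = V_S − V_G = 5.83 − 1.94 = 3.89 V; V_SD = V_S − V_D = 5.83 − 5.24 = 0.59 V.
k_p = μ_pC_ox · (W/L) = 4 mA/V².
V_ov = V_SG − |V_tp| = 3.89 − 1.39 = 2.5 V.
Since V_SD = 0.59 V < V_ov = 2.5 V, the device is in the triode region.
I_D = k_p [V_ov · V_SD − ½ V_SD²] = 4 × [2.5 × 0.59 − 0.5 × 0.59²] = 5.2 mA.

Triode; I_D = 5.20 mA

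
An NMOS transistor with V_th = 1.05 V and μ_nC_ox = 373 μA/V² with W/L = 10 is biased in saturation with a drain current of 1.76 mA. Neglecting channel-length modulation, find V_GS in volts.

k_n = μ_nC_ox · (W/L) = 3.73 mA/V².
In saturation I_D = ½ k_n (V_GS − V_th)², so V_GS − V_th = √(2 I_D / k_n) = √(2 × 1.76 / 3.73) = 0.971 V.
V_GS = 1.05 + 0.971 = 2.02 V.

V_GS = 2.02 V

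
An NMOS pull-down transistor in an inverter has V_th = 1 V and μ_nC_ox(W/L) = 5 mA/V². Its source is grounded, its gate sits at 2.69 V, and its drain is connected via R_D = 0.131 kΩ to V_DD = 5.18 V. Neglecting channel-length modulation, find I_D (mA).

I_D = 7.14 mA

V_GS = V_G = 2.69 V, so V_ov = 2.69 − 1 = 1.69 V.
Assume saturation: I_D = ½ k_n V_ov² = 0.5 × 5 × 1.69² = 7.14 mA, giving V_DS = V_DD − I_D R_D = 5.18 − 7.14 × 0.131 = 4.24 V.
V_DS = 4.24 V ≥ V_ov = 1.69 V, confirming saturation.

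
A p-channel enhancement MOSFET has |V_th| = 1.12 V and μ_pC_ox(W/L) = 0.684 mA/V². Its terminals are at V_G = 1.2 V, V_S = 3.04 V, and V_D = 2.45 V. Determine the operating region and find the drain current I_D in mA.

V_SG = V_S − V_G = 3.04 − 1.2 = 1.84 V; V_SD = V_S − V_D = 3.04 − 2.45 = 0.59 V.
V_ov = V_SG − |V_th| = 1.84 − 1.12 = 0.72 V.
Since V_SD = 0.59 V < V_ov = 0.72 V, the device is in the triode region.
I_D = k_p [V_ov · V_SD − ½ V_SD²] = 0.684 × [0.72 × 0.59 − 0.5 × 0.59²] = 0.172 mA.

Triode; I_D = 0.172 mA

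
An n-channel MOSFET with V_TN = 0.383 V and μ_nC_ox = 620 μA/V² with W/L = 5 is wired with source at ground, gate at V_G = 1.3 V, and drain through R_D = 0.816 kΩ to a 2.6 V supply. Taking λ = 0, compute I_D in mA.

V_GS = V_G = 1.3 V, so V_ov = 1.3 − 0.383 = 0.917 V.
k_n = μ_nC_ox · (W/L) = 3.1 mA/V².
Assume saturation: I_D = ½ k_n V_ov² = 0.5 × 3.1 × 0.917² = 1.3 mA, giving V_DS = V_DD − I_D R_D = 2.6 − 1.3 × 0.816 = 1.54 V.
V_DS = 1.54 V ≥ V_ov = 0.917 V, confirming saturation.

I_D = 1.30 mA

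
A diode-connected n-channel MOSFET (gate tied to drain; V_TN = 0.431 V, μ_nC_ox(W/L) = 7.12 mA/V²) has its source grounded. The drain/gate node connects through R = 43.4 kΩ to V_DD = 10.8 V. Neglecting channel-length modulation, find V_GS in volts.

With gate tied to drain, V_GS = V_DS ≥ V_GS − V_TN, so the device is in saturation.
KCL at the drain: ½ k_n (V_GS − V_TN)² = (V_DD − V_GS)/R.
Let x = V_GS − 0.431. Then 155 x² + x − 10.37 = 0, giving x = 0.256 V (positive root), so V_GS = 0.687 V.
I_D = (V_DD − V_GS)/R = (10.8 − 0.687) / 43.4 = 0.233 mA.

V_GS = 0.687 V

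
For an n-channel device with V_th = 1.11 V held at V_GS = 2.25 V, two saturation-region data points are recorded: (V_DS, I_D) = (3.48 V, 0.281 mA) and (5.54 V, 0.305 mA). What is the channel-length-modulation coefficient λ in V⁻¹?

With V_GS fixed, I_D ∝ (1 + λ V_DS) in saturation, so I_D2/I_D1 = (1 + λ V_DS2)/(1 + λ V_DS1).
0.305/0.281 = 1.085 = (1 + 5.54 λ)/(1 + 3.48 λ).
Solving: λ (I_D1 V_DS2 − I_D2 V_DS1) = I_D2 − I_D1, so λ = (0.305 − 0.281) / (0.281 × 5.54 − 0.305 × 3.48) = 0.024 / 0.495 = 0.0485 V⁻¹.

λ = 0.0485 V⁻¹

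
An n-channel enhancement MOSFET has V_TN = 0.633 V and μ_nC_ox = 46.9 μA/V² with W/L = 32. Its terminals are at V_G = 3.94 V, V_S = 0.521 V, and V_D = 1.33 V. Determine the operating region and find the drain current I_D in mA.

Triode; I_D = 2.89 mA

V_GS = V_G − V_S = 3.94 − 0.521 = 3.42 V; V_DS = V_D − V_S = 1.33 − 0.521 = 0.809 V.
k_n = μ_nC_ox · (W/L) = 1.501 mA/V².
V_ov = V_GS − V_TN = 3.42 − 0.633 = 2.79 V.
Since V_DS = 0.809 V < V_ov = 2.79 V, the device is in the triode region.
I_D = k_n [V_ov · V_DS − ½ V_DS²] = 1.501 × [2.79 × 0.809 − 0.5 × 0.809²] = 2.89 mA.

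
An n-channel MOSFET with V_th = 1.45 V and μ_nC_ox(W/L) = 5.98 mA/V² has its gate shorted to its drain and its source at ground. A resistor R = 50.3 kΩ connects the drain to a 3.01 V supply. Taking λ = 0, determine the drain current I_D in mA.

With gate tied to drain, V_GS = V_DS ≥ V_GS − V_th, so the device is in saturation.
KCL at the drain: ½ k_n (V_GS − V_th)² = (V_DD − V_GS)/R.
Let x = V_GS − 1.45. Then 150 x² + x − 1.56 = 0, giving x = 0.0986 V (positive root), so V_GS = 1.55 V.
I_D = (V_DD − V_GS)/R = (3.01 − 1.55) / 50.3 = 0.0291 mA.

I_D = 0.0291 mA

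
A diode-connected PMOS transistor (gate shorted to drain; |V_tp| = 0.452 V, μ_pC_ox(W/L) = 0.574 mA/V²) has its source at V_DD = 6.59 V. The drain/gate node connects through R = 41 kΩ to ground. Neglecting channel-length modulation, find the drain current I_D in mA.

With gate tied to drain, V_SG = V_SD ≥ V_SG − |V_tp|, so the device is in saturation.
KCL at the drain: ½ k_p (V_SG − |V_tp|)² = (V_DD − V_SG)/R.
Let x = V_SG − 0.452. Then 11.8 x² + x − 6.138 = 0, giving x = 0.681 V (positive root), so V_SG = 1.13 V.
I_D = (V_DD − V_SG)/R = (6.59 − 1.13) / 41 = 0.133 mA.

I_D = 0.133 mA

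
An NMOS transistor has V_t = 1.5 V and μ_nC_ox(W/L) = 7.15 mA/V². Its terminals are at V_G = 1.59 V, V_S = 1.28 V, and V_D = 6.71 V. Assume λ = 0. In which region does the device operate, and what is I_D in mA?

V_GS = V_G − V_S = 1.59 − 1.28 = 0.31 V; V_DS = V_D − V_S = 6.71 − 1.28 = 5.43 V.
V_GS = 0.31 V < V_t = 1.5 V, so the transistor is in cutoff.

Cutoff; I_D = 0 mA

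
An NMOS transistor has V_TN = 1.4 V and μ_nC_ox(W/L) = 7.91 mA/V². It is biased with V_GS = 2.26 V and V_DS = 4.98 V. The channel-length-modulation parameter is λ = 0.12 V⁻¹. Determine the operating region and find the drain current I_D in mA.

V_ov = V_GS − V_TN = 2.26 − 1.4 = 0.86 V.
Since V_DS = 4.98 V ≥ V_ov = 0.86 V, the device is in saturation.
I_D = ½ k_n V_ov² (1 + λ V_DS) = 0.5 × 7.91 × 0.86² × (1 + 0.12 × 4.98) = 4.67 mA.

Saturation; I_D = 4.67 mA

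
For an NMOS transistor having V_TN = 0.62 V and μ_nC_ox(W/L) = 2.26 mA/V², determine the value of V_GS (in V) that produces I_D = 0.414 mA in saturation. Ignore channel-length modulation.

In saturation I_D = ½ k_n (V_GS − V_TN)², so V_GS − V_TN = √(2 I_D / k_n) = √(2 × 0.414 / 2.26) = 0.605 V.
V_GS = 0.62 + 0.605 = 1.23 V.

V_GS = 1.23 V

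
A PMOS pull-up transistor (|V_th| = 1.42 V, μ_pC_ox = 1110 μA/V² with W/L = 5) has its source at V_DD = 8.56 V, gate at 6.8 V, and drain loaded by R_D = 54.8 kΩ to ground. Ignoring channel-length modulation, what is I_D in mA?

V_SG = V_DD − V_G = 8.56 − 6.8 = 1.76 V, so V_ov = 1.76 − 1.42 = 0.34 V.
k_p = μ_pC_ox · (W/L) = 5.55 mA/V².
Assume saturation: I_D = ½ k_p V_ov² = 0.5 × 5.55 × 0.34² = 0.321 mA, giving V_SD = V_DD − I_D R_D = 8.56 − 0.321 × 54.8 = -9.02 V.
But -9.02 V < V_ov = 0.34 V, so the device is actually in triode.
In triode I_D = k_p[V_ov V_SD − ½ V_SD²] and I_D = (V_DD − V_SD)/R_D. Equating: 152 V_SD² − 104.4 V_SD + 8.56 = 0, giving V_SD = 0.0952 V (the root below V_ov).
I_D = (8.56 − 0.0952) / 54.8 = 0.154 mA.

I_D = 0.154 mA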